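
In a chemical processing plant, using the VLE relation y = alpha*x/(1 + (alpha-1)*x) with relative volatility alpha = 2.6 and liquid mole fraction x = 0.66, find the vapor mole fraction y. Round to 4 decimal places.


y = alpha*x / (1 + (alpha-1)*x)
y = 2.6*0.66 / (1 + (2.6-1)*0.66)
y = 1.716 / (1 + 1.056)
y = 1.716 / 2.056
y = 0.8346


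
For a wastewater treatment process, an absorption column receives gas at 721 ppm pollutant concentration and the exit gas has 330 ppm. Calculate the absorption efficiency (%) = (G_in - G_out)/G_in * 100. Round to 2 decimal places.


Efficiency = (G_in - G_out) / G_in * 100%
Efficiency = (721 - 330) / 721 * 100
Efficiency = 391 / 721 * 100
Efficiency = 54.23%


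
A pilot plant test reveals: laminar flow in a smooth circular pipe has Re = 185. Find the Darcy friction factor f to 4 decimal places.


f = 64 / Re
f = 64 / 185
f = 0.3459


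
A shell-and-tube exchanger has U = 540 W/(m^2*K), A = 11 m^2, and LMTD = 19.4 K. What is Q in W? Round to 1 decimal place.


Q = U * A * LMTD
Q = 540 * 11 * 19.4
Q = 115236.0 W


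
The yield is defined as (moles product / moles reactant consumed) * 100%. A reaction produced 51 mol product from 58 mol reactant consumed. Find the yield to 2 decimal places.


Yield = (moles product / moles consumed) * 100%
Yield = (51 / 58) * 100
Yield = 0.8793 * 100
Yield = 87.93%


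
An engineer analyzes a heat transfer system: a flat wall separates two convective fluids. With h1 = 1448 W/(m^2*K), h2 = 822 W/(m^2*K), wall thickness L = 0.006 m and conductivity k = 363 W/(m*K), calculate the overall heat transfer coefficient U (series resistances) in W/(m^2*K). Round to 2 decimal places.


1/U = 1/h1 + L/k + 1/h2
1/U = 1/1448 + 0.006/363 + 1/822
1/U = 0.0006906077 + 1.65289e-05 + 0.001216545
1/U = 0.0019236816
U = 519.84 W/(m^2*K)


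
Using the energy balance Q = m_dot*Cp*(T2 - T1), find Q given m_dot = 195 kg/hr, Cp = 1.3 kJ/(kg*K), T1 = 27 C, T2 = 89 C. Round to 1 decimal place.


Q = m_dot * Cp * (T2 - T1)
Q = 195 * 1.3 * (89 - 27)
Q = 195 * 1.3 * 62
Q = 15717.0 kJ/hr


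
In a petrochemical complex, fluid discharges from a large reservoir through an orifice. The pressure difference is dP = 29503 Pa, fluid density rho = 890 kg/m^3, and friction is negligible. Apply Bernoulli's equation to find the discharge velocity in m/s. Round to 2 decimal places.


v = sqrt(2*dP/rho)
v = sqrt(2*29503/890)
v = sqrt(66.298876)
v = 8.14 m/s


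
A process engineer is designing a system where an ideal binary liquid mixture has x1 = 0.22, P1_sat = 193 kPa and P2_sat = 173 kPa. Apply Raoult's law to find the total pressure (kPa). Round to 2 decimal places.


P = x1*P1_sat + x2*P2_sat
x2 = 1 - x1 = 1 - 0.22 = 0.78
P = 0.22*193 + 0.78*173
P = 42.46 + 134.94
P = 177.40 kPa


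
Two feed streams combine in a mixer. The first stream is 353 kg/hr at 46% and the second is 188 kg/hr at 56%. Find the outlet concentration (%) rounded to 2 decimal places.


Mass balance on solute: F1*x1 + F2*x2 = F3*x3
F3 = F1 + F2 = 353 + 188 = 541 kg/hr
x3 = (F1*x1 + F2*x2)/F3
x3 = (353*0.46 + 188*0.56) / 541
x3 = 49.48%


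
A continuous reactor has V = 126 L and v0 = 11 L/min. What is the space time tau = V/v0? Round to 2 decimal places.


tau = V / v0
tau = 126 / 11
tau = 11.45 min


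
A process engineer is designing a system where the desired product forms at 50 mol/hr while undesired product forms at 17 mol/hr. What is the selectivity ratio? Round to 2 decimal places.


S = desired product rate / undesired product rate
S = 50 / 17
S = 2.94


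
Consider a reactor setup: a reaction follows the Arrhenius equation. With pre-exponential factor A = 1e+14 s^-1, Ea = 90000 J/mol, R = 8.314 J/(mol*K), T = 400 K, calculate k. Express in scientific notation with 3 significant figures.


k = A * exp(-Ea/(R*T))
k = 1e+14 * exp(-90000 / (8.314 * 400))
k = 1e+14 * exp(-27.062786)
k = 1.77e+02


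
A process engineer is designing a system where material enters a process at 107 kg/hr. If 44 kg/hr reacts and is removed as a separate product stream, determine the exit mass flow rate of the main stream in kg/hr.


Steady-state mass balance on the main outlet: F_out = F_in - F_removed
F_out = 107 - 44
F_out = 63 kg/hr


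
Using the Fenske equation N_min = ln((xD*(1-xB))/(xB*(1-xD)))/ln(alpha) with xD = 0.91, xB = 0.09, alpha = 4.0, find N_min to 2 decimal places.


N_min = ln((xD*(1-xB))/(xB*(1-xD))) / ln(alpha)
Numerator inside ln: 0.8281 / 0.0081 = 102.234568
ln(102.234568) = 4.62727
ln(alpha) = ln(4.0) = 1.386294
N_min = 4.62727 / 1.386294 = 3.34


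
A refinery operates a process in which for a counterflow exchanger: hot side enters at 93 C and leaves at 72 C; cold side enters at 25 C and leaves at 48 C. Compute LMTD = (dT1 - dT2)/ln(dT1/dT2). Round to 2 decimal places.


dT1 = Th_in - Tc_out = 93 - 48 = 45
dT2 = Th_out - Tc_in = 72 - 25 = 47
LMTD = (dT1 - dT2) / ln(dT1/dT2)
LMTD = (45 - 47) / ln(45/47)
LMTD = 45.99 K


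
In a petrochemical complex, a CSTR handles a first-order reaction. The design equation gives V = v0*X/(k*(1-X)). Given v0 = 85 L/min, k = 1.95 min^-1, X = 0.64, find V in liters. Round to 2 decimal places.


V = v0 * X / (k * (1 - X))
V = 85 * 0.64 / (1.95 * (1 - 0.64))
V = 54.4 / (1.95 * 0.36)
V = 54.4 / 0.702
V = 77.49 L


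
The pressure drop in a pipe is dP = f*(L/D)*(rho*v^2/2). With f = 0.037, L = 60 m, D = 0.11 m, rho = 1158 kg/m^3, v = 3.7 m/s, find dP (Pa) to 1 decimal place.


dP = f * (L/D) * (rho*v^2/2)
dP = 0.037 * (60/0.11) * (1158*3.7^2/2)
L/D = 545.45454545
rho*v^2/2 = 1158*13.69/2 = 7926.51
dP = 0.037 * 545.45454545 * 7926.51
dP = 159971.4 Pa


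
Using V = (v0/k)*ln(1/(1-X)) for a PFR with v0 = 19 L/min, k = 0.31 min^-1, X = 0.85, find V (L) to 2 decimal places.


V = (v0/k) * ln(1/(1-X))
V = (19/0.31) * ln(1/(1-0.85))
V = 61.290323 * ln(6.666667)
V = 61.290323 * 1.89712
V = 116.28 L


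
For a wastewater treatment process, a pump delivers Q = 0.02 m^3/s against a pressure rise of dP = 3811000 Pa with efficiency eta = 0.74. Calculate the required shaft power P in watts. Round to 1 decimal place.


P = Q * dP / eta
P = 0.02 * 3811000 / 0.74
P = 76220.0 / 0.74
P = 103000.0 W


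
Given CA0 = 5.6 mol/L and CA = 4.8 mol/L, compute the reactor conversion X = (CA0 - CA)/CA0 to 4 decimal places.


X = (CA0 - CA) / CA0
X = (5.6 - 4.8) / 5.6
X = 0.8 / 5.6
X = 0.1429


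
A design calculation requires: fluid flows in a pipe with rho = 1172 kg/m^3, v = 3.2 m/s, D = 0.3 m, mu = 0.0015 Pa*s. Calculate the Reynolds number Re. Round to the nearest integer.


Re = rho * v * D / mu
Re = 1172 * 3.2 * 0.3 / 0.0015
Re = 1125.12 / 0.0015
Re = 750080


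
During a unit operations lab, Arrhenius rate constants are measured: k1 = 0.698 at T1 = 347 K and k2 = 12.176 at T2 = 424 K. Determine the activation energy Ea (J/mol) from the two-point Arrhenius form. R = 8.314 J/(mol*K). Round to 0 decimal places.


Ea = R * ln(k2/k1) / (1/T1 - 1/T2)
ln(k2/k1) = ln(12.176/0.698) = 2.859003
1/T1 - 1/T2 = 1/347 - 1/424 = 0.000523353814
Ea = 8.314 * 2.859003 / 0.000523353814
Ea = 45418 J/mol


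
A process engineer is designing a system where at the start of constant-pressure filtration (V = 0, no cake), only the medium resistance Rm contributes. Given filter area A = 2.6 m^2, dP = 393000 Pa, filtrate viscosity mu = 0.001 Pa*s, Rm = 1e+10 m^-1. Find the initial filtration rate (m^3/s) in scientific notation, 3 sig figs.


rate = A * dP / (mu * Rm)
rate = 2.6 * 393000 / (0.001 * 1e+10)
rate = 1021800.0 / 1.000e+07
rate = 1.02e-01 m^3/s


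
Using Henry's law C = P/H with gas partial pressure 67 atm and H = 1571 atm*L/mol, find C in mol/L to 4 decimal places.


C = P / H
C = 67 / 1571
C = 0.0426 mol/L


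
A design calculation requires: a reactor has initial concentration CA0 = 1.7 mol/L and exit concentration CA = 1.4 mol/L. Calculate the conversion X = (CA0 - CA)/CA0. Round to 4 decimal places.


X = (CA0 - CA) / CA0
X = (1.7 - 1.4) / 1.7
X = 0.3 / 1.7
X = 0.1765


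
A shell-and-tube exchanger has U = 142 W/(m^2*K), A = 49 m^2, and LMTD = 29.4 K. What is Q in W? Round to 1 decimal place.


Q = U * A * LMTD
Q = 142 * 49 * 29.4
Q = 204565.2 W


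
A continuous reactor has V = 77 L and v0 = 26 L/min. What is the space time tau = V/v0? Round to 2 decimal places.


tau = V / v0
tau = 77 / 26
tau = 2.96 min


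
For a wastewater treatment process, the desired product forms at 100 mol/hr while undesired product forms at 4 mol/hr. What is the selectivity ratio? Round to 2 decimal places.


S = desired product rate / undesired product rate
S = 100 / 4
S = 25.00


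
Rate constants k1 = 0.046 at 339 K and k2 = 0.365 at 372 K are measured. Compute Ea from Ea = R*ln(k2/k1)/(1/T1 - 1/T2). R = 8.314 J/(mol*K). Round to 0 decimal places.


Ea = R * ln(k2/k1) / (1/T1 - 1/T2)
ln(k2/k1) = ln(0.365/0.046) = 2.071256
1/T1 - 1/T2 = 1/339 - 1/372 = 0.000261680464
Ea = 8.314 * 2.071256 / 0.000261680464
Ea = 65807 J/mol


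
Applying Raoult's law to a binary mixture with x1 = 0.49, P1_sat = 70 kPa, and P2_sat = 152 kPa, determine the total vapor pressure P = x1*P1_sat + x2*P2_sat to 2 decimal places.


P = x1*P1_sat + x2*P2_sat
x2 = 1 - x1 = 1 - 0.49 = 0.51
P = 0.49*70 + 0.51*152
P = 34.3 + 77.52
P = 111.82 kPa


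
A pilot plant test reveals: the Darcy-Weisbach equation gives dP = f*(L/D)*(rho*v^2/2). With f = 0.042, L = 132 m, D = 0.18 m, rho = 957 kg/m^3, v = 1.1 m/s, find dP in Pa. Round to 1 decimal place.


dP = f * (L/D) * (rho*v^2/2)
dP = 0.042 * (132/0.18) * (957*1.1^2/2)
L/D = 733.33333333
rho*v^2/2 = 957*1.21/2 = 578.985
dP = 0.042 * 733.33333333 * 578.985
dP = 17832.7 Pa


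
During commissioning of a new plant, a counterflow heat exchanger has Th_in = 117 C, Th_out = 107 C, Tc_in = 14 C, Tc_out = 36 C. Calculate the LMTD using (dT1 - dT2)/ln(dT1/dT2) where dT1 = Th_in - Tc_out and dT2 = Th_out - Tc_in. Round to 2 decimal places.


dT1 = Th_in - Tc_out = 117 - 36 = 81
dT2 = Th_out - Tc_in = 107 - 14 = 93
LMTD = (dT1 - dT2) / ln(dT1/dT2)
LMTD = (81 - 93) / ln(81/93)
LMTD = 86.86 K


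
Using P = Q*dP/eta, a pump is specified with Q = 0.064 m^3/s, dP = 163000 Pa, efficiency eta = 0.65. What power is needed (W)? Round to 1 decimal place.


P = Q * dP / eta
P = 0.064 * 163000 / 0.65
P = 10432.0 / 0.65
P = 16049.2 W


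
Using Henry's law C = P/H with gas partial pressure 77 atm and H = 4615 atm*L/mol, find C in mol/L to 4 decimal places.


C = P / H
C = 77 / 4615
C = 0.0167 mol/L


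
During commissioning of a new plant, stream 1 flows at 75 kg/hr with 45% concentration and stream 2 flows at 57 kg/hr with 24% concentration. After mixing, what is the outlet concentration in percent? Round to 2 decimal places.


Mass balance on solute: F1*x1 + F2*x2 = F3*x3
F3 = F1 + F2 = 75 + 57 = 132 kg/hr
x3 = (F1*x1 + F2*x2)/F3
x3 = (75*0.45 + 57*0.24) / 132
x3 = 35.93%


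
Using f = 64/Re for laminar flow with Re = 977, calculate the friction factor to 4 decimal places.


f = 64 / Re
f = 64 / 977
f = 0.0655


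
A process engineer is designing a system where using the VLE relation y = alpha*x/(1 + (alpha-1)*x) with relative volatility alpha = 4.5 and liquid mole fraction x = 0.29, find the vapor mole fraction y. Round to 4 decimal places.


y = alpha*x / (1 + (alpha-1)*x)
y = 4.5*0.29 / (1 + (4.5-1)*0.29)
y = 1.305 / (1 + 1.015)
y = 1.305 / 2.015
y = 0.6476


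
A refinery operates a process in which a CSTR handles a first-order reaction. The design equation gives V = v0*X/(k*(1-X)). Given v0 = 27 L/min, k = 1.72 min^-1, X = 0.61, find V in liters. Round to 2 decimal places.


V = v0 * X / (k * (1 - X))
V = 27 * 0.61 / (1.72 * (1 - 0.61))
V = 16.47 / (1.72 * 0.39)
V = 16.47 / 0.6708
V = 24.55 L


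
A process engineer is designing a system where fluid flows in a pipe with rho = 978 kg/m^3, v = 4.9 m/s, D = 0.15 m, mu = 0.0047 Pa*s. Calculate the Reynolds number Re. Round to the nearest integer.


Re = rho * v * D / mu
Re = 978 * 4.9 * 0.15 / 0.0047
Re = 718.83 / 0.0047
Re = 152943


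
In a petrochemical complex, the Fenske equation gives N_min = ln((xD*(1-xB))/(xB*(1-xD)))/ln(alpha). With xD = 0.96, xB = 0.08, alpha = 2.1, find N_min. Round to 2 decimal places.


N_min = ln((xD*(1-xB))/(xB*(1-xD))) / ln(alpha)
Numerator inside ln: 0.8832 / 0.0032 = 276.0
ln(276.0) = 5.620401
ln(alpha) = ln(2.1) = 0.741937
N_min = 5.620401 / 0.741937 = 7.58


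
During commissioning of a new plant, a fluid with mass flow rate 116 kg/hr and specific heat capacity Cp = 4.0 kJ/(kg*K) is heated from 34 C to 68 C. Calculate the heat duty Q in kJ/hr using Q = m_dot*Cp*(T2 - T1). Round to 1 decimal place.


Q = m_dot * Cp * (T2 - T1)
Q = 116 * 4.0 * (68 - 34)
Q = 116 * 4.0 * 34
Q = 15776.0 kJ/hr


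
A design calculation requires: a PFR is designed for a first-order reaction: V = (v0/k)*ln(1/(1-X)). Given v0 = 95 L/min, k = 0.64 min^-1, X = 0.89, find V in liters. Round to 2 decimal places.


V = (v0/k) * ln(1/(1-X))
V = (95/0.64) * ln(1/(1-0.89))
V = 148.4375 * ln(9.090909)
V = 148.4375 * 2.207275
V = 327.64 L


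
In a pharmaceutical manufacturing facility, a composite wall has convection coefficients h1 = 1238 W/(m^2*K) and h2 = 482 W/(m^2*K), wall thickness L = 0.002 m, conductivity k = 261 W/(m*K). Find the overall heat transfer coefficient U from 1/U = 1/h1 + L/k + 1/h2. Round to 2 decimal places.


1/U = 1/h1 + L/k + 1/h2
1/U = 1/1238 + 0.002/261 + 1/482
1/U = 0.0008077544 + 7.6628e-06 + 0.0020746888
1/U = 0.002890106
U = 346.01 W/(m^2*K)


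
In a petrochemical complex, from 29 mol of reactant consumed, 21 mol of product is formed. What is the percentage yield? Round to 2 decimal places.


Yield = (moles product / moles consumed) * 100%
Yield = (21 / 29) * 100
Yield = 0.7241 * 100
Yield = 72.41%


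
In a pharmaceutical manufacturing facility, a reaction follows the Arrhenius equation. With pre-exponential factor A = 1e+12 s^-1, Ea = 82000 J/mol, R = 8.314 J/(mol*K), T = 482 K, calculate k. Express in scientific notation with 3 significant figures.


k = A * exp(-Ea/(R*T))
k = 1e+12 * exp(-82000 / (8.314 * 482))
k = 1e+12 * exp(-20.462411)
k = 1.30e+03


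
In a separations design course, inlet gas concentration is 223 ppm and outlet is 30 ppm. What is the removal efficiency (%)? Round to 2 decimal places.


Efficiency = (G_in - G_out) / G_in * 100%
Efficiency = (223 - 30) / 223 * 100
Efficiency = 193 / 223 * 100
Efficiency = 86.55%


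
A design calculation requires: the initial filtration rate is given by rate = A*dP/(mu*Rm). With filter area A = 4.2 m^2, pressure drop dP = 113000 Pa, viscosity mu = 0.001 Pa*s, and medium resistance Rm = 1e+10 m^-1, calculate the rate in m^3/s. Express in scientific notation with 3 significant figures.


rate = A * dP / (mu * Rm)
rate = 4.2 * 113000 / (0.001 * 1e+10)
rate = 474600.0 / 1.000e+07
rate = 4.75e-02 m^3/s


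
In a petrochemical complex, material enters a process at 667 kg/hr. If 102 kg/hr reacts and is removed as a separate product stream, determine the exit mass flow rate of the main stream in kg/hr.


Steady-state mass balance on the main outlet: F_out = F_in - F_removed
F_out = 667 - 102
F_out = 565 kg/hr


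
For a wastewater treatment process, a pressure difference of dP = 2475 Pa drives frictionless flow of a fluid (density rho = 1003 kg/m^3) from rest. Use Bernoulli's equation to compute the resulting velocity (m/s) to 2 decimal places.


v = sqrt(2*dP/rho)
v = sqrt(2*2475/1003)
v = sqrt(4.935194)
v = 2.22 m/s


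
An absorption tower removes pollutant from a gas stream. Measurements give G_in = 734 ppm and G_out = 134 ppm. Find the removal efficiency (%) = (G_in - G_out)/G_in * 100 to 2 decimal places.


Efficiency = (G_in - G_out) / G_in * 100%
Efficiency = (734 - 134) / 734 * 100
Efficiency = 600 / 734 * 100
Efficiency = 81.74%


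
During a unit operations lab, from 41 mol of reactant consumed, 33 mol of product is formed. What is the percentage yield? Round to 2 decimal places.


Yield = (moles product / moles consumed) * 100%
Yield = (33 / 41) * 100
Yield = 0.8049 * 100
Yield = 80.49%


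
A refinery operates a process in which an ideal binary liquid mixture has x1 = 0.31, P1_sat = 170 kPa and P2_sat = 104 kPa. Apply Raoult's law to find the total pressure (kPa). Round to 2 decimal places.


P = x1*P1_sat + x2*P2_sat
x2 = 1 - x1 = 1 - 0.31 = 0.69
P = 0.31*170 + 0.69*104
P = 52.7 + 71.76
P = 124.46 kPa


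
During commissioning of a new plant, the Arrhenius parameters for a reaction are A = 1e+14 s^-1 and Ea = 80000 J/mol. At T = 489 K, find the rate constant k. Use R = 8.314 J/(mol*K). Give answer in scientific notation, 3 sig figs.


k = A * exp(-Ea/(R*T))
k = 1e+14 * exp(-80000 / (8.314 * 489))
k = 1e+14 * exp(-19.677554)
k = 2.85e+05


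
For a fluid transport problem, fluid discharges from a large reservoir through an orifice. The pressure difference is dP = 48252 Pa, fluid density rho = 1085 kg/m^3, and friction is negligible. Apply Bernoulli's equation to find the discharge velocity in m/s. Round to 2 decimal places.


v = sqrt(2*dP/rho)
v = sqrt(2*48252/1085)
v = sqrt(88.943779)
v = 9.43 m/s


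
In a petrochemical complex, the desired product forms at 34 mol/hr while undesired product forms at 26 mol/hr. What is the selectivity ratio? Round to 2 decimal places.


S = desired product rate / undesired product rate
S = 34 / 26
S = 1.31


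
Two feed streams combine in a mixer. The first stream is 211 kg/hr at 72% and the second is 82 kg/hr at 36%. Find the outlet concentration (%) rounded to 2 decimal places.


Mass balance on solute: F1*x1 + F2*x2 = F3*x3
F3 = F1 + F2 = 211 + 82 = 293 kg/hr
x3 = (F1*x1 + F2*x2)/F3
x3 = (211*0.72 + 82*0.36) / 293
x3 = 61.92%


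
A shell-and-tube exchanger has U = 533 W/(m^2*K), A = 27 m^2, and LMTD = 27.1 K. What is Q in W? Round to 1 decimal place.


Q = U * A * LMTD
Q = 533 * 27 * 27.1
Q = 389996.1 W


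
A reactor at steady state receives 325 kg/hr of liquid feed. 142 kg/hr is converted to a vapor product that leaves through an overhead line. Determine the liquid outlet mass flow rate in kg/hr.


Steady-state mass balance on the main outlet: F_out = F_in - F_removed
F_out = 325 - 142
F_out = 183 kg/hr


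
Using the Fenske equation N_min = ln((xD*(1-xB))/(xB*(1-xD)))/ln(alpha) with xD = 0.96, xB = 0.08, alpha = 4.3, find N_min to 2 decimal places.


N_min = ln((xD*(1-xB))/(xB*(1-xD))) / ln(alpha)
Numerator inside ln: 0.8832 / 0.0032 = 276.0
ln(276.0) = 5.620401
ln(alpha) = ln(4.3) = 1.458615
N_min = 5.620401 / 1.458615 = 3.85


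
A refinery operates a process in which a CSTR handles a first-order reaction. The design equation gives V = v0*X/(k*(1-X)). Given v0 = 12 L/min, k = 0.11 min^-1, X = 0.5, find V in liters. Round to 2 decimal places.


V = v0 * X / (k * (1 - X))
V = 12 * 0.5 / (0.11 * (1 - 0.5))
V = 6.0 / (0.11 * 0.5)
V = 6.0 / 0.055
V = 109.09 L


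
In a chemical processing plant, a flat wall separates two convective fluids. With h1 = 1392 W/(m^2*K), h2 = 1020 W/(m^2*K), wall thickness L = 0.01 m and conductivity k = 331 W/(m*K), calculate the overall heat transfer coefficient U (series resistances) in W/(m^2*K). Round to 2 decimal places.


1/U = 1/h1 + L/k + 1/h2
1/U = 1/1392 + 0.01/331 + 1/1020
1/U = 0.0007183908 + 3.02115e-05 + 0.0009803922
1/U = 0.0017289945
U = 578.37 W/(m^2*K)


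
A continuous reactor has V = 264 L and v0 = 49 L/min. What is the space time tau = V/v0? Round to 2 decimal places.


tau = V / v0
tau = 264 / 49
tau = 5.39 min


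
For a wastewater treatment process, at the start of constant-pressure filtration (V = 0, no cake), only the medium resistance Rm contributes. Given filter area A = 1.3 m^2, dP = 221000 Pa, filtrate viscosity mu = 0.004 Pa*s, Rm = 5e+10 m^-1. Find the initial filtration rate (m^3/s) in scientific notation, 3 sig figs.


rate = A * dP / (mu * Rm)
rate = 1.3 * 221000 / (0.004 * 5e+10)
rate = 287300.0 / 2.000e+08
rate = 1.44e-03 m^3/s


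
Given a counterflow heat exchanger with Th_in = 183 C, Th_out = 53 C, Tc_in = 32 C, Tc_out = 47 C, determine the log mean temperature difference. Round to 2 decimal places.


dT1 = Th_in - Tc_out = 183 - 47 = 136
dT2 = Th_out - Tc_in = 53 - 32 = 21
LMTD = (dT1 - dT2) / ln(dT1/dT2)
LMTD = (136 - 21) / ln(136/21)
LMTD = 61.56 K


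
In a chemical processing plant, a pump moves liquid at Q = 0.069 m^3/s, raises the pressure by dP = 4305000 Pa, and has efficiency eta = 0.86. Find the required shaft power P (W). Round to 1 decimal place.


P = Q * dP / eta
P = 0.069 * 4305000 / 0.86
P = 297045.0 / 0.86
P = 345401.2 W


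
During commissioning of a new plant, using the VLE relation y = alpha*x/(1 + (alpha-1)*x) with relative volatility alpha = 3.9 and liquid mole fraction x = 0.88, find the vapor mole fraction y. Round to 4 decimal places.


y = alpha*x / (1 + (alpha-1)*x)
y = 3.9*0.88 / (1 + (3.9-1)*0.88)
y = 3.432 / (1 + 2.552)
y = 3.432 / 3.552
y = 0.9662


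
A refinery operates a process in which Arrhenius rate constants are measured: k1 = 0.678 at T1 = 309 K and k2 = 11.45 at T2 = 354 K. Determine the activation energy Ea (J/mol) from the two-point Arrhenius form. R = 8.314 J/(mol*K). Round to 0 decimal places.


Ea = R * ln(k2/k1) / (1/T1 - 1/T2)
ln(k2/k1) = ln(11.45/0.678) = 2.8265977
1/T1 - 1/T2 = 1/309 - 1/354 = 0.000411387198
Ea = 8.314 * 2.8265977 / 0.000411387198
Ea = 57125 J/mol


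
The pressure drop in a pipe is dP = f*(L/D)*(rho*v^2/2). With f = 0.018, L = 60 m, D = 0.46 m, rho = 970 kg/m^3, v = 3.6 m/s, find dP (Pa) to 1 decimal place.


dP = f * (L/D) * (rho*v^2/2)
dP = 0.018 * (60/0.46) * (970*3.6^2/2)
L/D = 130.43478261
rho*v^2/2 = 970*12.96/2 = 6285.6
dP = 0.018 * 130.43478261 * 6285.6
dP = 14757.5 Pa


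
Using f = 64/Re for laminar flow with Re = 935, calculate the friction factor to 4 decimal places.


f = 64 / Re
f = 64 / 935
f = 0.0684


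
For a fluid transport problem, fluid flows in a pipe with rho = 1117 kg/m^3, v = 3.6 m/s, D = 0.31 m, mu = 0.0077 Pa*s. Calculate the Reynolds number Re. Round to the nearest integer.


Re = rho * v * D / mu
Re = 1117 * 3.6 * 0.31 / 0.0077
Re = 1246.572 / 0.0077
Re = 161892


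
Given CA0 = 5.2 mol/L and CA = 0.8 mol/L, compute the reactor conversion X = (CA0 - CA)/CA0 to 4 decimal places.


X = (CA0 - CA) / CA0
X = (5.2 - 0.8) / 5.2
X = 4.4 / 5.2
X = 0.8462


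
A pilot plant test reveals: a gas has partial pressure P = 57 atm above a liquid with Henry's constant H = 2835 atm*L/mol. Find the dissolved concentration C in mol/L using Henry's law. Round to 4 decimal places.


C = P / H
C = 57 / 2835
C = 0.0201 mol/L


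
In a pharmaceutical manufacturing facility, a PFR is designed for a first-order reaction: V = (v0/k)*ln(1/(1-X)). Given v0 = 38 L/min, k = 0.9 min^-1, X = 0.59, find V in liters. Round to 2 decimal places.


V = (v0/k) * ln(1/(1-X))
V = (38/0.9) * ln(1/(1-0.59))
V = 42.222222 * ln(2.439024)
V = 42.222222 * 0.891598
V = 37.65 L


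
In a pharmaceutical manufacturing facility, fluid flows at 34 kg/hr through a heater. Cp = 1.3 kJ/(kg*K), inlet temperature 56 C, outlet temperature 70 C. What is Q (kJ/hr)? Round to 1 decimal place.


Q = m_dot * Cp * (T2 - T1)
Q = 34 * 1.3 * (70 - 56)
Q = 34 * 1.3 * 14
Q = 618.8 kJ/hr


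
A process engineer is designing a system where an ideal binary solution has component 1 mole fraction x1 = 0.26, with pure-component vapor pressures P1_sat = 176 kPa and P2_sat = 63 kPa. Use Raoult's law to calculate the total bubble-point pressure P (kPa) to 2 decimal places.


P = x1*P1_sat + x2*P2_sat
x2 = 1 - x1 = 1 - 0.26 = 0.74
P = 0.26*176 + 0.74*63
P = 45.76 + 46.62
P = 92.38 kPa


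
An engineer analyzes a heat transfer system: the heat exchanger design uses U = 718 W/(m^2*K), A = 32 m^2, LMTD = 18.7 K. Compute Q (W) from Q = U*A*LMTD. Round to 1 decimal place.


Q = U * A * LMTD
Q = 718 * 32 * 18.7
Q = 429651.2 W


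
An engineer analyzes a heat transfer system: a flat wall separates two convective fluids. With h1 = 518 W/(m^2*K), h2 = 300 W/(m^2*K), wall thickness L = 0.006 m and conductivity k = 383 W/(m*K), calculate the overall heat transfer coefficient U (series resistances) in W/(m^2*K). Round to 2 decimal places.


1/U = 1/h1 + L/k + 1/h2
1/U = 1/518 + 0.006/383 + 1/300
1/U = 0.0019305019 + 1.56658e-05 + 0.0033333333
1/U = 0.005279501
U = 189.41 W/(m^2*K)


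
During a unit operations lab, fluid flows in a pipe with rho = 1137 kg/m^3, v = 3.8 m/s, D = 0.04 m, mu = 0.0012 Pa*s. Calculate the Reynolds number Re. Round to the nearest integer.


Re = rho * v * D / mu
Re = 1137 * 3.8 * 0.04 / 0.0012
Re = 172.824 / 0.0012
Re = 144020


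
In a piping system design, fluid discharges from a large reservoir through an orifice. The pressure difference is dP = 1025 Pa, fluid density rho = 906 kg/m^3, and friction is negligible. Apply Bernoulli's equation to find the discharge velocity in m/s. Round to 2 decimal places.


v = sqrt(2*dP/rho)
v = sqrt(2*1025/906)
v = sqrt(2.262693)
v = 1.50 m/s


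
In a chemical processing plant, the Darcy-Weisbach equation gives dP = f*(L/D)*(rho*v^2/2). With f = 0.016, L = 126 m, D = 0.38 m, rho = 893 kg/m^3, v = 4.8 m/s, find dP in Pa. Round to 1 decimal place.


dP = f * (L/D) * (rho*v^2/2)
dP = 0.016 * (126/0.38) * (893*4.8^2/2)
L/D = 331.57894737
rho*v^2/2 = 893*23.04/2 = 10287.36
dP = 0.016 * 331.57894737 * 10287.36
dP = 54577.2 Pa


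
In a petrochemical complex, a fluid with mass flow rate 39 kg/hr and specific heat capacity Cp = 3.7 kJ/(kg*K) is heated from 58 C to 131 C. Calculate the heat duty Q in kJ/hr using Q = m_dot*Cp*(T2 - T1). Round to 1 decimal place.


Q = m_dot * Cp * (T2 - T1)
Q = 39 * 3.7 * (131 - 58)
Q = 39 * 3.7 * 73
Q = 10533.9 kJ/hr


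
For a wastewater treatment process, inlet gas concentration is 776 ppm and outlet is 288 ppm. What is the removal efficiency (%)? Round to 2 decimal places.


Efficiency = (G_in - G_out) / G_in * 100%
Efficiency = (776 - 288) / 776 * 100
Efficiency = 488 / 776 * 100
Efficiency = 62.89%


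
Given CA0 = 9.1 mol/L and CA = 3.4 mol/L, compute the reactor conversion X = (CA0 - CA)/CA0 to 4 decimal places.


X = (CA0 - CA) / CA0
X = (9.1 - 3.4) / 9.1
X = 5.7 / 9.1
X = 0.6264


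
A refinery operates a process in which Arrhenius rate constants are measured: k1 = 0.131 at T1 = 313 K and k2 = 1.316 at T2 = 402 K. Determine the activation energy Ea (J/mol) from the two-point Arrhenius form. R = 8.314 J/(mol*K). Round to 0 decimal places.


Ea = R * ln(k2/k1) / (1/T1 - 1/T2)
ln(k2/k1) = ln(1.316/0.131) = 2.3071548
1/T1 - 1/T2 = 1/313 - 1/402 = 0.00070732599
Ea = 8.314 * 2.3071548 / 0.00070732599
Ea = 27119 J/mol


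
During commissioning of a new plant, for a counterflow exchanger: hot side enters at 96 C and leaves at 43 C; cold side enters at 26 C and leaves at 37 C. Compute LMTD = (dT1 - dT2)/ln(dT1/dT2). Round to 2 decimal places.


dT1 = Th_in - Tc_out = 96 - 37 = 59
dT2 = Th_out - Tc_in = 43 - 26 = 17
LMTD = (dT1 - dT2) / ln(dT1/dT2)
LMTD = (59 - 17) / ln(59/17)
LMTD = 33.75 K


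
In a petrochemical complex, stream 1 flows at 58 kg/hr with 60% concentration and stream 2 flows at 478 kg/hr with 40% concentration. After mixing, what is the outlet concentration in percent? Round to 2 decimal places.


Mass balance on solute: F1*x1 + F2*x2 = F3*x3
F3 = F1 + F2 = 58 + 478 = 536 kg/hr
x3 = (F1*x1 + F2*x2)/F3
x3 = (58*0.6 + 478*0.4) / 536
x3 = 42.16%


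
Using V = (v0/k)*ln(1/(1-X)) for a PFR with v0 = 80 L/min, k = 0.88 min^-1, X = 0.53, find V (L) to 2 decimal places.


V = (v0/k) * ln(1/(1-X))
V = (80/0.88) * ln(1/(1-0.53))
V = 90.909091 * ln(2.12766)
V = 90.909091 * 0.755023
V = 68.64 L


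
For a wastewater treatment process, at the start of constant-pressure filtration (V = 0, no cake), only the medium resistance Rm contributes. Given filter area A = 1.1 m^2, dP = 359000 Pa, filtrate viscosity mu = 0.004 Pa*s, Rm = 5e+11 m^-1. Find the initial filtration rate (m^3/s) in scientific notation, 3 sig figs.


rate = A * dP / (mu * Rm)
rate = 1.1 * 359000 / (0.004 * 5e+11)
rate = 394900.0 / 2.000e+09
rate = 1.97e-04 m^3/s


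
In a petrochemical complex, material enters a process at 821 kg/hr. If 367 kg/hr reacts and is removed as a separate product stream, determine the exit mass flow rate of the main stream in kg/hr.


Steady-state mass balance on the main outlet: F_out = F_in - F_removed
F_out = 821 - 367
F_out = 454 kg/hr


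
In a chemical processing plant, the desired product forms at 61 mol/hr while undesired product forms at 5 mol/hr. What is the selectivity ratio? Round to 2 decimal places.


S = desired product rate / undesired product rate
S = 61 / 5
S = 12.20


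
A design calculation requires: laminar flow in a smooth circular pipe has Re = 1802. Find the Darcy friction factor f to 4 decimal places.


f = 64 / Re
f = 64 / 1802
f = 0.0355


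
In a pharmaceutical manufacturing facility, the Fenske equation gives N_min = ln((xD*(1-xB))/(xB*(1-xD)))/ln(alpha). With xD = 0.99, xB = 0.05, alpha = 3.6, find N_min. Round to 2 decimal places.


N_min = ln((xD*(1-xB))/(xB*(1-xD))) / ln(alpha)
Numerator inside ln: 0.9405 / 0.0005 = 1881.0
ln(1881.0) = 7.539559
ln(alpha) = ln(3.6) = 1.280934
N_min = 7.539559 / 1.280934 = 5.89


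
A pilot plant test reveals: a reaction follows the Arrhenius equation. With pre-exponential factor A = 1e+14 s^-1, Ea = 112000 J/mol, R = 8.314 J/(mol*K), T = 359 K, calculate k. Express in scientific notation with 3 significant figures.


k = A * exp(-Ea/(R*T))
k = 1e+14 * exp(-112000 / (8.314 * 359))
k = 1e+14 * exp(-37.524382)
k = 5.05e-03


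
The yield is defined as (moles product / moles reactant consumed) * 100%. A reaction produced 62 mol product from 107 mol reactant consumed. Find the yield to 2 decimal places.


Yield = (moles product / moles consumed) * 100%
Yield = (62 / 107) * 100
Yield = 0.5794 * 100
Yield = 57.94%


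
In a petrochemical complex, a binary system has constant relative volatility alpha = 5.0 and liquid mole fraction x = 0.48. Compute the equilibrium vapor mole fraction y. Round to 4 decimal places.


y = alpha*x / (1 + (alpha-1)*x)
y = 5.0*0.48 / (1 + (5.0-1)*0.48)
y = 2.4 / (1 + 1.92)
y = 2.4 / 2.92
y = 0.8219


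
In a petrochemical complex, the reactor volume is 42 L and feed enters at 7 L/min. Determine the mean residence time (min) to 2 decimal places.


tau = V / v0
tau = 42 / 7
tau = 6.00 min


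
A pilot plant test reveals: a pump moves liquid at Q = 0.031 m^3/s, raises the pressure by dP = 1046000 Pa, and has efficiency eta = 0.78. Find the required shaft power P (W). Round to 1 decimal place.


P = Q * dP / eta
P = 0.031 * 1046000 / 0.78
P = 32426.0 / 0.78
P = 41571.8 W


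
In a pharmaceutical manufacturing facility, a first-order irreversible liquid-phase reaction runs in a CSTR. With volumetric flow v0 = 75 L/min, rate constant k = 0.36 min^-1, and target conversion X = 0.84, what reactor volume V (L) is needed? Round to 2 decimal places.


V = v0 * X / (k * (1 - X))
V = 75 * 0.84 / (0.36 * (1 - 0.84))
V = 63.0 / (0.36 * 0.16)
V = 63.0 / 0.0576
V = 1093.75 L


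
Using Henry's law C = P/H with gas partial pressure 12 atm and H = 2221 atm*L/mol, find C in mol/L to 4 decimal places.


C = P / H
C = 12 / 2221
C = 0.0054 mol/L


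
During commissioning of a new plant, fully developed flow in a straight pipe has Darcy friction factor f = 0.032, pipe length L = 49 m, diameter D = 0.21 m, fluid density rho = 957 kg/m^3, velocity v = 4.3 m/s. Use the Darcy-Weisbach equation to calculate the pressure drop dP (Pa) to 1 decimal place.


dP = f * (L/D) * (rho*v^2/2)
dP = 0.032 * (49/0.21) * (957*4.3^2/2)
L/D = 233.33333333
rho*v^2/2 = 957*18.49/2 = 8847.465
dP = 0.032 * 233.33333333 * 8847.465
dP = 66061.1 Pa


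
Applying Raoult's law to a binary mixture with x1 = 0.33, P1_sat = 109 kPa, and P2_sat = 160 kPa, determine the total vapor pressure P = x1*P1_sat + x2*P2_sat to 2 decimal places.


P = x1*P1_sat + x2*P2_sat
x2 = 1 - x1 = 1 - 0.33 = 0.67
P = 0.33*109 + 0.67*160
P = 35.97 + 107.2
P = 143.17 kPa


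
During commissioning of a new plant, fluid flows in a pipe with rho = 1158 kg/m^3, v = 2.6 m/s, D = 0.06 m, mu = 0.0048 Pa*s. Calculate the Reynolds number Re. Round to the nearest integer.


Re = rho * v * D / mu
Re = 1158 * 2.6 * 0.06 / 0.0048
Re = 180.648 / 0.0048
Re = 37635


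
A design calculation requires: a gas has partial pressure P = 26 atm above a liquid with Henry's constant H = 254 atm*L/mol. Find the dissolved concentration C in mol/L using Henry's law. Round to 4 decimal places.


C = P / H
C = 26 / 254
C = 0.1024 mol/L


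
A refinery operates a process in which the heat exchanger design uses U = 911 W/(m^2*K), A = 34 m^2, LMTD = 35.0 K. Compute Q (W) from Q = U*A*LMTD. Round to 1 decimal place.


Q = U * A * LMTD
Q = 911 * 34 * 35.0
Q = 1084090.0 W


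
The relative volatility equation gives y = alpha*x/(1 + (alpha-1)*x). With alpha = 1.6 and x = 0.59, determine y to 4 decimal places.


y = alpha*x / (1 + (alpha-1)*x)
y = 1.6*0.59 / (1 + (1.6-1)*0.59)
y = 0.944 / (1 + 0.354)
y = 0.944 / 1.354
y = 0.6972


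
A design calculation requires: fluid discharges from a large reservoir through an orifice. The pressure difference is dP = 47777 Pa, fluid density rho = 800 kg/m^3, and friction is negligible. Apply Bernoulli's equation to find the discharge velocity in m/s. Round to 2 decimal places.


v = sqrt(2*dP/rho)
v = sqrt(2*47777/800)
v = sqrt(119.4425)
v = 10.93 m/s


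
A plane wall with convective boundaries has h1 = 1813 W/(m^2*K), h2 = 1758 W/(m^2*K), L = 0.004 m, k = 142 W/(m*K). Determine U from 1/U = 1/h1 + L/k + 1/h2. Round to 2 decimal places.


1/U = 1/h1 + L/k + 1/h2
1/U = 1/1813 + 0.004/142 + 1/1758
1/U = 0.000551572 + 2.8169e-05 + 0.0005688282
1/U = 0.0011485692
U = 870.65 W/(m^2*K)


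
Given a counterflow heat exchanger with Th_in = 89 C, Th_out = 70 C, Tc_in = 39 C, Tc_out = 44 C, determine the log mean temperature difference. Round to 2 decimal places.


dT1 = Th_in - Tc_out = 89 - 44 = 45
dT2 = Th_out - Tc_in = 70 - 39 = 31
LMTD = (dT1 - dT2) / ln(dT1/dT2)
LMTD = (45 - 31) / ln(45/31)
LMTD = 37.57 K


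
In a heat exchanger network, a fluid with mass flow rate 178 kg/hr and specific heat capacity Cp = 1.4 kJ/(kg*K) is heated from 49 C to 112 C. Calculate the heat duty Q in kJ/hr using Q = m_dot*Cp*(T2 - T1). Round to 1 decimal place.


Q = m_dot * Cp * (T2 - T1)
Q = 178 * 1.4 * (112 - 49)
Q = 178 * 1.4 * 63
Q = 15699.6 kJ/hr


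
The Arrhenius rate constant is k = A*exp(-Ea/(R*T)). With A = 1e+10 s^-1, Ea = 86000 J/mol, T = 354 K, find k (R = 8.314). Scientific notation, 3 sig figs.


k = A * exp(-Ea/(R*T))
k = 1e+10 * exp(-86000 / (8.314 * 354))
k = 1e+10 * exp(-29.220334)
k = 2.04e-03


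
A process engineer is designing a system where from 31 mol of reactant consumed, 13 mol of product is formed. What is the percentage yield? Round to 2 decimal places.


Yield = (moles product / moles consumed) * 100%
Yield = (13 / 31) * 100
Yield = 0.4194 * 100
Yield = 41.94%


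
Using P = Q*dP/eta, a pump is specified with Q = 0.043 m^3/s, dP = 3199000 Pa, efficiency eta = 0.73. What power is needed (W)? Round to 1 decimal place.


P = Q * dP / eta
P = 0.043 * 3199000 / 0.73
P = 137557.0 / 0.73
P = 188434.2 W


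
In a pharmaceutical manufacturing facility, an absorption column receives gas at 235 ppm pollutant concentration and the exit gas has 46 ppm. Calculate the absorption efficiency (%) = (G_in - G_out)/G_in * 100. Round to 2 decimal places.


Efficiency = (G_in - G_out) / G_in * 100%
Efficiency = (235 - 46) / 235 * 100
Efficiency = 189 / 235 * 100
Efficiency = 80.43%


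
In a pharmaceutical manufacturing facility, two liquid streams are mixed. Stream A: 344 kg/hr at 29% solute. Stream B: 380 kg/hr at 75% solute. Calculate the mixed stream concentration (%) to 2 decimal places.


Mass balance on solute: F1*x1 + F2*x2 = F3*x3
F3 = F1 + F2 = 344 + 380 = 724 kg/hr
x3 = (F1*x1 + F2*x2)/F3
x3 = (344*0.29 + 380*0.75) / 724
x3 = 53.14%


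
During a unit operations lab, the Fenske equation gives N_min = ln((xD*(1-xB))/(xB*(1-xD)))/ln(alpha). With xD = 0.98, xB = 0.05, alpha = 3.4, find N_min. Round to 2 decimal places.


N_min = ln((xD*(1-xB))/(xB*(1-xD))) / ln(alpha)
Numerator inside ln: 0.931 / 0.001 = 931.0
ln(931.0) = 6.836259
ln(alpha) = ln(3.4) = 1.223775
N_min = 6.836259 / 1.223775 = 5.59


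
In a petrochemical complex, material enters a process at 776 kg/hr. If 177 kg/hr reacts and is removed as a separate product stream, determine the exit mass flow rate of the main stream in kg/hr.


Steady-state mass balance on the main outlet: F_out = F_in - F_removed
F_out = 776 - 177
F_out = 599 kg/hr


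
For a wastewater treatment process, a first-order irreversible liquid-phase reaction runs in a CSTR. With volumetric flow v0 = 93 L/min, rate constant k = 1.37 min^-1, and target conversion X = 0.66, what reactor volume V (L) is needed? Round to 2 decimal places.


V = v0 * X / (k * (1 - X))
V = 93 * 0.66 / (1.37 * (1 - 0.66))
V = 61.38 / (1.37 * 0.34)
V = 61.38 / 0.4658
V = 131.77 L


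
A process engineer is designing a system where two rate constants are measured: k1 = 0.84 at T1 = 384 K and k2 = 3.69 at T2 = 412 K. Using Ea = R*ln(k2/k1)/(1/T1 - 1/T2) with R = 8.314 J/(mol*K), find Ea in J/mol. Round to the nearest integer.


Ea = R * ln(k2/k1) / (1/T1 - 1/T2)
ln(k2/k1) = ln(3.69/0.84) = 1.4799798
1/T1 - 1/T2 = 1/384 - 1/412 = 0.000176982201
Ea = 8.314 * 1.4799798 / 0.000176982201
Ea = 69524 J/mol


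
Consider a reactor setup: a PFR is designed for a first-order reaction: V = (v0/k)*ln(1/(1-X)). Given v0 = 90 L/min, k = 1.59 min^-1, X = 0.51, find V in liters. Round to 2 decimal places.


V = (v0/k) * ln(1/(1-X))
V = (90/1.59) * ln(1/(1-0.51))
V = 56.603774 * ln(2.040816)
V = 56.603774 * 0.71335
V = 40.38 L


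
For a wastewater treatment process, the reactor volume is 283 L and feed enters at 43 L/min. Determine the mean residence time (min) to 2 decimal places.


tau = V / v0
tau = 283 / 43
tau = 6.58 min


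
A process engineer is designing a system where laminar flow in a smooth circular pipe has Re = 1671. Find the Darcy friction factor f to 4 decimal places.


f = 64 / Re
f = 64 / 1671
f = 0.0383


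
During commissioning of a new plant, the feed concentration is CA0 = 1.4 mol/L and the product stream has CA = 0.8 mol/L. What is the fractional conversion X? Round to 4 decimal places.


X = (CA0 - CA) / CA0
X = (1.4 - 0.8) / 1.4
X = 0.6 / 1.4
X = 0.4286


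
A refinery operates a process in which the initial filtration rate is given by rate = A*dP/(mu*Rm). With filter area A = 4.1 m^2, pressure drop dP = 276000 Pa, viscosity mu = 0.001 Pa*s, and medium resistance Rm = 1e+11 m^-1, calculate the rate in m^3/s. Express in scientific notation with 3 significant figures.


rate = A * dP / (mu * Rm)
rate = 4.1 * 276000 / (0.001 * 1e+11)
rate = 1131600.0 / 1.000e+08
rate = 1.13e-02 m^3/s


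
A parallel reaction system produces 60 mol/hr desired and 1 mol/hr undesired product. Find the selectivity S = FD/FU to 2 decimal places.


S = desired product rate / undesired product rate
S = 60 / 1
S = 60.00


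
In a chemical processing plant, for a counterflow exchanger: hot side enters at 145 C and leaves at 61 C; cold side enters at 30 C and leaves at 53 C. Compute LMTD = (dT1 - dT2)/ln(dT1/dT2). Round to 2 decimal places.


dT1 = Th_in - Tc_out = 145 - 53 = 92
dT2 = Th_out - Tc_in = 61 - 30 = 31
LMTD = (dT1 - dT2) / ln(dT1/dT2)
LMTD = (92 - 31) / ln(92/31)
LMTD = 56.08 K


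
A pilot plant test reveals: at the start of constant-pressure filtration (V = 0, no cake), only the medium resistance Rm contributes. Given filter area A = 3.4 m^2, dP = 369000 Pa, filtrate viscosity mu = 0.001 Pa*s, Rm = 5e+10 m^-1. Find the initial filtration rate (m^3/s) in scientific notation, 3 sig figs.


rate = A * dP / (mu * Rm)
rate = 3.4 * 369000 / (0.001 * 5e+10)
rate = 1254600.0 / 5.000e+07
rate = 2.51e-02 m^3/s
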